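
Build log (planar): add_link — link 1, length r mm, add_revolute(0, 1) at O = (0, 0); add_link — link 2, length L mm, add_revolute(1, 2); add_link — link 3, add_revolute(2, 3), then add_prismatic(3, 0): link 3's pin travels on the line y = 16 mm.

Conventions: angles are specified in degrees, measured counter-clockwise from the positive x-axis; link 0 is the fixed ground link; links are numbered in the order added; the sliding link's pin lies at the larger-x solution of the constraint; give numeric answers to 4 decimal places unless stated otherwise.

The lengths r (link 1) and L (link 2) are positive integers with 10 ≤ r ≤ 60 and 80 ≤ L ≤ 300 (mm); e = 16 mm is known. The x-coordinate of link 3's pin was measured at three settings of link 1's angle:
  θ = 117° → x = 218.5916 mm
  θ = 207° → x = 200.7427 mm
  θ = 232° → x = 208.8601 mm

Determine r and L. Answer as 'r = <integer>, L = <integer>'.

constraint per measurement: (x − r cos θ)² + (r sin θ − e)² = L²
subtracting the θ₁ and θ₂ equations cancels the r² and L² terms:
r = (x₁² − x₂²) / (2[(x₁cos θ₁ + e sin θ₁) − (x₂cos θ₂ + e sin θ₂)]) = 36.9998 → r = 37
L² = (x₁ − r cos θ₁)² + (r sin θ₁ − e)² = 55695.9856 → L = 236.0000 → L = 236
check at θ₃=232°: x = 208.8601 (printed 208.8601) ✓

r = 37, L = 236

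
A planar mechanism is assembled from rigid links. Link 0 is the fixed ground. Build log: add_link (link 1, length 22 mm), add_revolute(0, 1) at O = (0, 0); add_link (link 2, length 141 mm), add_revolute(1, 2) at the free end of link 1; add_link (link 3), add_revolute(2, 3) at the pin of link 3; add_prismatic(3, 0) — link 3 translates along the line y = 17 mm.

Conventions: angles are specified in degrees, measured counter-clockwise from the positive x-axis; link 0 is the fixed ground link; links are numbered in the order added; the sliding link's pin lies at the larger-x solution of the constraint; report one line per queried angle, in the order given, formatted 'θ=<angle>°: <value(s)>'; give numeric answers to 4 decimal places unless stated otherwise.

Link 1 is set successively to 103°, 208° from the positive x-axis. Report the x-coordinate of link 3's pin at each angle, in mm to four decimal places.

geometry: r = 22 mm, L = 141 mm, e = 17 mm
θ=103°: crank pin P = (r cos θ, r sin θ) = (-4.948923, 21.436141)
θ=103°: h = r sin θ − e = 21.436141 − 17 = 4.436141
θ=103°: x = r cos θ + √(L² − h²) = -4.948923 + 140.930198 = 135.981275
θ=208°: crank pin P = (r cos θ, r sin θ) = (-19.424847, -10.328374)
θ=208°: h = r sin θ − e = -10.328374 − 17 = -27.328374
θ=208°: x = r cos θ + √(L² − h²) = -19.424847 + 138.326281 = 118.901434

θ=103°: 135.9813
θ=208°: 118.9014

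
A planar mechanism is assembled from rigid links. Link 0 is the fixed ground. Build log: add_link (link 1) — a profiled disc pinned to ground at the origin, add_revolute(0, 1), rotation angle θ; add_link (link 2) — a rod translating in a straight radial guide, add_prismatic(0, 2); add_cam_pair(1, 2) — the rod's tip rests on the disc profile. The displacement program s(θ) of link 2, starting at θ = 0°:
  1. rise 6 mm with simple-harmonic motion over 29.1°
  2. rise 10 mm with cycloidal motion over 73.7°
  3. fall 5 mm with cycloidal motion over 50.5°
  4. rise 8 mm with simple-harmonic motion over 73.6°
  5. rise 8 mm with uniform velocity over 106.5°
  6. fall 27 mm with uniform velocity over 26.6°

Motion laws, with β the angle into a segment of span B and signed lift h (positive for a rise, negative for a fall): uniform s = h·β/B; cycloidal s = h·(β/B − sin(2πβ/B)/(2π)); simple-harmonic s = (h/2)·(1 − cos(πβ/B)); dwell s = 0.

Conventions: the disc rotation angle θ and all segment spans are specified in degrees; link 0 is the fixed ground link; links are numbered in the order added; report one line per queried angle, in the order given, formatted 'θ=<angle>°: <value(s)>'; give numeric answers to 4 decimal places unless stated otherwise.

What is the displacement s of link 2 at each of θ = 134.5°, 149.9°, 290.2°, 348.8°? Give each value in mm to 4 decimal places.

seg 1 [0°–29.1°] simple-harmonic, h=6: full span → s += 6 → s = 6.0000
seg 2 [29.1°–102.8°] cycloidal, h=10: full span → s += 10 → s = 16.0000
seg 3 [102.8°–153.3°] cycloidal, h=-5: θ=134.5° here. β=31.7, B=50.5. -5·(0.6277 − sin(2π·0.6277)/(2π)) = -3.7109 → s = 12.2891
seg 3 [102.8°–153.3°] cycloidal, h=-5: θ=149.9° here. β=47.1, B=50.5. -5·(0.9327 − sin(2π·0.9327)/(2π)) = -4.9900 → s = 11.0100
seg 3 [102.8°–153.3°] cycloidal, h=-5: full span → s += -5 → s = 11.0000
seg 4 [153.3°–226.9°] simple-harmonic, h=8: full span → s += 8 → s = 19.0000
seg 5 [226.9°–333.4°] uniform, h=8: θ=290.2° here. β=63.3, B=106.5. 8·63.3/106.5 = 4.7549 → s = 23.7549
seg 5 [226.9°–333.4°] uniform, h=8: full span → s += 8 → s = 27.0000
seg 6 [333.4°–360°] uniform, h=-27: θ=348.8° here. β=15.4, B=26.6. -27·15.4/26.6 = -15.6316 → s = 11.3684

θ=134.5°: 12.2891
θ=149.9°: 11.0100
θ=290.2°: 23.7549
θ=348.8°: 11.3684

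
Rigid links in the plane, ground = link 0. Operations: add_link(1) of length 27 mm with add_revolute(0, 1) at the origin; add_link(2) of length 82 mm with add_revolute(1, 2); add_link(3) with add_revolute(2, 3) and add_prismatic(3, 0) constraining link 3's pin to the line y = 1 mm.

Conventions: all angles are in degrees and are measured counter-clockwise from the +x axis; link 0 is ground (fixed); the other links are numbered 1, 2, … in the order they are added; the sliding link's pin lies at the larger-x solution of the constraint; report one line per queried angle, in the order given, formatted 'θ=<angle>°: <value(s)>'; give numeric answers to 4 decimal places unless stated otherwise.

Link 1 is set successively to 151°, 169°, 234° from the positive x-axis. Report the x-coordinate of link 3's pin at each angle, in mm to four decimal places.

geometry: r = 27 mm, L = 82 mm, e = 1 mm
θ=151°: crank pin P = (r cos θ, r sin θ) = (-23.614732, 13.089860)
θ=151°: h = r sin θ − e = 13.089860 − 1 = 12.089860
θ=151°: x = r cos θ + √(L² − h²) = -23.614732 + 81.103855 = 57.489123
θ=169°: crank pin P = (r cos θ, r sin θ) = (-26.503934, 5.151843)
θ=169°: h = r sin θ − e = 5.151843 − 1 = 4.151843
θ=169°: x = r cos θ + √(L² − h²) = -26.503934 + 81.894824 = 55.390890
θ=234°: crank pin P = (r cos θ, r sin θ) = (-15.870202, -21.843459)
θ=234°: h = r sin θ − e = -21.843459 − 1 = -22.843459
θ=234°: x = r cos θ + √(L² − h²) = -15.870202 + 78.753898 = 62.883696

θ=151°: 57.4891
θ=169°: 55.3909
θ=234°: 62.8837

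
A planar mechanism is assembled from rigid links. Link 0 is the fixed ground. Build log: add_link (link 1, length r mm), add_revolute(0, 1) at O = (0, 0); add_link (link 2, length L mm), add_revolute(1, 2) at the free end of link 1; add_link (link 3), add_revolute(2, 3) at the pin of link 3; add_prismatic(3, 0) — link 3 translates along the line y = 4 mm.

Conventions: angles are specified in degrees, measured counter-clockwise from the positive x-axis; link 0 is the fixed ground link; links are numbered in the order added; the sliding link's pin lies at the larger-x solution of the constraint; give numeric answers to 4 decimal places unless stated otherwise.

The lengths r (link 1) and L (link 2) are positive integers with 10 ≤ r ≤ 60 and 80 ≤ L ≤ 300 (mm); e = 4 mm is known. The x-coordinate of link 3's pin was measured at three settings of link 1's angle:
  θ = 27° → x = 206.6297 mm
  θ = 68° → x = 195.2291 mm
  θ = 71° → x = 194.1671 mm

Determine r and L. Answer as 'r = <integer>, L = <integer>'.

constraint per measurement: (x − r cos θ)² + (r sin θ − e)² = L²
subtracting the θ₁ and θ₂ equations cancels the r² and L² terms:
r = (x₁² − x₂²) / (2[(x₁cos θ₁ + e sin θ₁) − (x₂cos θ₂ + e sin θ₂)]) = 21.0000 → r = 21
L² = (x₁ − r cos θ₁)² + (r sin θ₁ − e)² = 35344.0093 → L = 188.0000 → L = 188
check at θ₃=71°: x = 194.1671 (printed 194.1671) ✓

r = 21, L = 188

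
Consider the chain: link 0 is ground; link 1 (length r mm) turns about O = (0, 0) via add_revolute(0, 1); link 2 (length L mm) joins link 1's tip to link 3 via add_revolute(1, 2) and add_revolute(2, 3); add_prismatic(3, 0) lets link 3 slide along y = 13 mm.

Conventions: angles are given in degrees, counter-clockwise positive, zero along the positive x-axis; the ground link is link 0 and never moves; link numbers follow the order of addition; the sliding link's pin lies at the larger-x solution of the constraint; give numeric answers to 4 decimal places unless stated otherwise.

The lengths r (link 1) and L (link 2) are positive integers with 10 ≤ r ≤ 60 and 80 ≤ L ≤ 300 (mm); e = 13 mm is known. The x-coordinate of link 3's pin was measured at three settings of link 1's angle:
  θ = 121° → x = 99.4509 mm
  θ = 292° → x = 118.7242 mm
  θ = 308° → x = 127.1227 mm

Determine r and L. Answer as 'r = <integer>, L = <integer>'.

constraint per measurement: (x − r cos θ)² + (r sin θ − e)² = L²
subtracting the θ₁ and θ₂ equations cancels the r² and L² terms:
r = (x₁² − x₂²) / (2[(x₁cos θ₁ + e sin θ₁) − (x₂cos θ₂ + e sin θ₂)]) = 29.0000 → r = 29
L² = (x₁ − r cos θ₁)² + (r sin θ₁ − e)² = 13224.9954 → L = 115.0000 → L = 115
check at θ₃=308°: x = 127.1227 (printed 127.1227) ✓

r = 29, L = 115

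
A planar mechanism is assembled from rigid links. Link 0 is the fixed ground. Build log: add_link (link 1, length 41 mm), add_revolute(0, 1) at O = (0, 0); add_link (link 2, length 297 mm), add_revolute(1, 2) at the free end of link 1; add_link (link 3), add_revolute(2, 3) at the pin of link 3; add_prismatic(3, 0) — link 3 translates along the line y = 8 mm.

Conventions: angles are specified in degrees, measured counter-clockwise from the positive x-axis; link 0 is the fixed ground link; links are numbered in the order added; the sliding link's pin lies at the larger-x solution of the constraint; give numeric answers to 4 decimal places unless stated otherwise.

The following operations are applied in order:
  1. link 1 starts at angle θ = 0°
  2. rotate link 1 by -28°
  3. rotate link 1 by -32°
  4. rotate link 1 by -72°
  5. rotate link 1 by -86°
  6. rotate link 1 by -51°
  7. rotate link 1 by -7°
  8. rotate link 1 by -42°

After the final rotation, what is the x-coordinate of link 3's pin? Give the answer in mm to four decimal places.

geometry: r = 41 mm, L = 297 mm, e = 8 mm; θ starts at 0°
rotate link 1 by -28°: θ ← 0° -28° = -28°
rotate link 1 by -32°: θ ← -28° -32° = -60°
rotate link 1 by -72°: θ ← -60° -72° = -132°
rotate link 1 by -86°: θ ← -132° -86° = -218°
rotate link 1 by -51°: θ ← -218° -51° = -269°
rotate link 1 by -7°: θ ← -269° -7° = -276°
rotate link 1 by -42°: θ ← -276° -42° = -318°
crank pin P = (r cos θ, r sin θ) = (30.468938, 27.434355)
h = r sin θ − e = 27.434355 − 8 = 19.434355
x = r cos θ + √(L² − h²) = 30.468938 + 296.363469 = 326.832407

326.8324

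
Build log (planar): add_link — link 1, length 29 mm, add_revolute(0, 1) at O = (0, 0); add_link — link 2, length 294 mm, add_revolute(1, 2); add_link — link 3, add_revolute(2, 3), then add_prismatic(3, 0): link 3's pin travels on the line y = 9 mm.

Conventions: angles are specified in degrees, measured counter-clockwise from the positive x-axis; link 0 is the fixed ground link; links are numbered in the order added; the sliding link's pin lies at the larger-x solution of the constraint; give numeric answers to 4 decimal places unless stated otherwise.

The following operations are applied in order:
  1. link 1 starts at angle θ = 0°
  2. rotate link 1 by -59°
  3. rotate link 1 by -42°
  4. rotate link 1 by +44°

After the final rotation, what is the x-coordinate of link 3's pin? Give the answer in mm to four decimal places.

geometry: r = 29 mm, L = 294 mm, e = 9 mm; θ starts at 0°
rotate link 1 by -59°: θ ← 0° -59° = -59°
rotate link 1 by -42°: θ ← -59° -42° = -101°
rotate link 1 by +44°: θ ← -101° +44° = -57°
crank pin P = (r cos θ, r sin θ) = (15.794532, -24.321446)
h = r sin θ − e = -24.321446 − 9 = -33.321446
x = r cos θ + √(L² − h²) = 15.794532 + 292.105599 = 307.900131

307.9001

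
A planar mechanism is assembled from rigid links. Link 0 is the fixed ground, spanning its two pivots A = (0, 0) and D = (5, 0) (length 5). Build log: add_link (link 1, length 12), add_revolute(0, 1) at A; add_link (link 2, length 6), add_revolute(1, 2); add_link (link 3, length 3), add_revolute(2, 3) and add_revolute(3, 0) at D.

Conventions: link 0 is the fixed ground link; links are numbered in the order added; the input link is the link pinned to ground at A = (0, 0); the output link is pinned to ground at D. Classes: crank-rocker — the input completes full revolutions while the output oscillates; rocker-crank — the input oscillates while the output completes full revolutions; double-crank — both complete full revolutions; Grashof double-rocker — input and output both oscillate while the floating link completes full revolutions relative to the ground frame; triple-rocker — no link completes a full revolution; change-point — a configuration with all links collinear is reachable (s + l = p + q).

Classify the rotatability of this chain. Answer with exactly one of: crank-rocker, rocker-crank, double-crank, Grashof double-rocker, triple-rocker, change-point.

lengths: ground=5, input=12, coupler=6, output=3
sorted: s=3 (shortest), l=12 (longest), p+q=11
s + l = 15 vs p + q = 11
s + l > p + q → non-Grashof → no link fully rotates → triple-rocker

triple-rocker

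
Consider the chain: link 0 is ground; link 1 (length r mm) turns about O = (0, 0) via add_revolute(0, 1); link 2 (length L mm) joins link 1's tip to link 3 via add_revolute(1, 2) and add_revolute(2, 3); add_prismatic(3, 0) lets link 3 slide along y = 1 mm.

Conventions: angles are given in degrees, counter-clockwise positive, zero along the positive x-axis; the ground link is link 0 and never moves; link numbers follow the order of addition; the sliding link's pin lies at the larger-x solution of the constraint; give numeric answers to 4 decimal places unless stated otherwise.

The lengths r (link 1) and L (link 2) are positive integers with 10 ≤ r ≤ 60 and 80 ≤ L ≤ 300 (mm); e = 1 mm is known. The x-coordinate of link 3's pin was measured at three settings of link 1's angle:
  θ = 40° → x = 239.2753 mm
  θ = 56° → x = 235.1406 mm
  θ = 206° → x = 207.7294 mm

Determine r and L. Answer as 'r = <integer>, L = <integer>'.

constraint per measurement: (x − r cos θ)² + (r sin θ − e)² = L²
subtracting the θ₁ and θ₂ equations cancels the r² and L² terms:
r = (x₁² − x₂²) / (2[(x₁cos θ₁ + e sin θ₁) − (x₂cos θ₂ + e sin θ₂)]) = 19.0000 → r = 19
L² = (x₁ − r cos θ₁)² + (r sin θ₁ − e)² = 50625.0137 → L = 225.0000 → L = 225
check at θ₃=206°: x = 207.7294 (printed 207.7294) ✓

r = 19, L = 225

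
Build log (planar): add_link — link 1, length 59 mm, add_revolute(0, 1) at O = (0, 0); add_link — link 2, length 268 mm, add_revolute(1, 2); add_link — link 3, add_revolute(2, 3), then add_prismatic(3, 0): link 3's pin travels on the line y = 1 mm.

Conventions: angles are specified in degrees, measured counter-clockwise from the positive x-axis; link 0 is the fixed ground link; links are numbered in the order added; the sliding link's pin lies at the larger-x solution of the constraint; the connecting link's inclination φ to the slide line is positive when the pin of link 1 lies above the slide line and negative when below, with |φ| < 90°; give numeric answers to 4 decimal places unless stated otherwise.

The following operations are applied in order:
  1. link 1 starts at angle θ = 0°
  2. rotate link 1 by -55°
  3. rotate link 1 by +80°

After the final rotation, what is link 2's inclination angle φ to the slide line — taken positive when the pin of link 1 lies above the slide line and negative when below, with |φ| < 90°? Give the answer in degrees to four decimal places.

geometry: r = 59 mm, L = 268 mm, e = 1 mm; θ starts at 0°
rotate link 1 by -55°: θ ← 0° -55° = -55°
rotate link 1 by +80°: θ ← -55° +80° = 25°
h = r sin θ − e = 24.934477 − 1 = 23.934477
sin φ = h / L = 23.934477 / 268 = 0.08930775
φ = arcsin(0.08930775) = 5.123784°

5.1238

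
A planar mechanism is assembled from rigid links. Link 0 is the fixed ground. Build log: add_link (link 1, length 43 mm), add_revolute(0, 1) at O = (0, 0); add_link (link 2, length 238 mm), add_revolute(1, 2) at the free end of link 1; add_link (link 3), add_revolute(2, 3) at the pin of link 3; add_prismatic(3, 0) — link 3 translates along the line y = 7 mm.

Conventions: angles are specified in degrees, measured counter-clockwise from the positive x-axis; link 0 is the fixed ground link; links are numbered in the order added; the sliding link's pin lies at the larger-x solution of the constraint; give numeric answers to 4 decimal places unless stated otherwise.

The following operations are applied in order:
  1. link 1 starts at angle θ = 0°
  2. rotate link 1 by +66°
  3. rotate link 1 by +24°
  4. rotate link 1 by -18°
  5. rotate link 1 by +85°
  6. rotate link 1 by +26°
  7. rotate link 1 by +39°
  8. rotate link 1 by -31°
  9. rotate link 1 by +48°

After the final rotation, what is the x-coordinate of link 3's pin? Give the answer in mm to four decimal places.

geometry: r = 43 mm, L = 238 mm, e = 7 mm; θ starts at 0°
rotate link 1 by +66°: θ ← 0° +66° = 66°
rotate link 1 by +24°: θ ← 66° +24° = 90°
rotate link 1 by -18°: θ ← 90° -18° = 72°
rotate link 1 by +85°: θ ← 72° +85° = 157°
rotate link 1 by +26°: θ ← 157° +26° = 183°
rotate link 1 by +39°: θ ← 183° +39° = 222°
rotate link 1 by -31°: θ ← 222° -31° = 191°
rotate link 1 by +48°: θ ← 191° +48° = 239°
crank pin P = (r cos θ, r sin θ) = (-22.146637, -36.858194)
h = r sin θ − e = -36.858194 − 7 = -43.858194
x = r cos θ + √(L² − h²) = -22.146637 + 233.924045 = 211.777408

211.7774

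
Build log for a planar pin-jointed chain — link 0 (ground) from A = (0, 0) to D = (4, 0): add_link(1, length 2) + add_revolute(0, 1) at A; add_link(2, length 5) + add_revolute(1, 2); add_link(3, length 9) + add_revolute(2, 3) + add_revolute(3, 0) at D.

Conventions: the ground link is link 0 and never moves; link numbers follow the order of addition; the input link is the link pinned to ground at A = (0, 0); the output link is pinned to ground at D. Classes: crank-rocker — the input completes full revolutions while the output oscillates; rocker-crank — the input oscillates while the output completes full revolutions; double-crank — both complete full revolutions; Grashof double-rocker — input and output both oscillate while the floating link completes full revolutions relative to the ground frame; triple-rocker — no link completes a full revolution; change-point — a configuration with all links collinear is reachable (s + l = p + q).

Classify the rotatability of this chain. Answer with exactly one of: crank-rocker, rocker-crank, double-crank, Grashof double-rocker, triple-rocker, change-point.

lengths: ground=4, input=2, coupler=5, output=9
sorted: s=2 (shortest), l=9 (longest), p+q=9
s + l = 11 vs p + q = 9
s + l > p + q → non-Grashof → no link fully rotates → triple-rocker

triple-rocker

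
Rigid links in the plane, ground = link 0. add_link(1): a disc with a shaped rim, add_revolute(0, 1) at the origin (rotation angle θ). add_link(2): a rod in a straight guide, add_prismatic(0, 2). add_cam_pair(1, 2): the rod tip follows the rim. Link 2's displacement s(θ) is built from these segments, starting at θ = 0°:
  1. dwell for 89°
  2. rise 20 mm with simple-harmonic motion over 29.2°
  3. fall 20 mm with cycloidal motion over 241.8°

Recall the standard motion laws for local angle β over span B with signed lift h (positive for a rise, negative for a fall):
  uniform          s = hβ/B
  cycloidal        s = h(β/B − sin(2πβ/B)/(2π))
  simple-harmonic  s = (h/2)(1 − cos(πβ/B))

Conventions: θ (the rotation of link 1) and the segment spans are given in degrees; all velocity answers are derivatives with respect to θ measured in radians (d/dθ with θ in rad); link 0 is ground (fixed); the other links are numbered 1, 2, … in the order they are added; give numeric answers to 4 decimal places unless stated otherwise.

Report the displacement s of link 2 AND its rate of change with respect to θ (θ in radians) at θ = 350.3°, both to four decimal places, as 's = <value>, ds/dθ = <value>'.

segment 1 (0° to 89°, dwell): s unchanged at 0.0000
segment 2 (89° to 118.2°, simple-harmonic, h = 20) is passed completely: s = 0.0000 + (20) = 20.0000
θ = 350.3° falls in segment 3 (118.2° to 360°, cycloidal, h = -20): β = 350.3 − 118.2 = 232.1°, B = 241.8°; Δs = -20·(0.9599 − sin(2π·0.9599)/(2π)) = -19.9915; s = 20.0000 − 19.9915 = 0.0085
velocity in seg [118.2°–360°] (cycloidal), θ in radians: β = 232.1° = 4.0509 rad, B = 241.8° = 4.2202 rad; ds/dθ = (h/B)(1 − cos(2πβ/B)) = ((-20)/4.2202)(1 − cos(2π·0.9599)) = -0.149746 mm/rad

s = 0.0085, ds/dθ = -0.1497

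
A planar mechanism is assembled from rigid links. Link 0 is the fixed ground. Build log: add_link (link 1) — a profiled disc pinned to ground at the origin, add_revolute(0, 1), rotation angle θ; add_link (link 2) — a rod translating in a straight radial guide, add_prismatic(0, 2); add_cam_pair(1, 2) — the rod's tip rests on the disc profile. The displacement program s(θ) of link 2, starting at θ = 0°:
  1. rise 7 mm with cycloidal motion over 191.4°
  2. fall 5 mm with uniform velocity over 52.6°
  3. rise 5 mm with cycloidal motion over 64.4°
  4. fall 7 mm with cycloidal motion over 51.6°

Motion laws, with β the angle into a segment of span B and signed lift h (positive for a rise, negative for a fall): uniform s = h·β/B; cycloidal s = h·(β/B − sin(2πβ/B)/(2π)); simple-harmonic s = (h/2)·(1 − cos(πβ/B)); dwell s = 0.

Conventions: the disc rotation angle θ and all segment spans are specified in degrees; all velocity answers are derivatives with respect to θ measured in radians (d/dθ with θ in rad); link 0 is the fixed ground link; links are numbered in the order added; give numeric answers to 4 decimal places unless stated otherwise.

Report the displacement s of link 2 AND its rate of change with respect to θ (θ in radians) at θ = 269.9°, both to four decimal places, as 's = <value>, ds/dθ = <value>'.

seg 1 [0°–191.4°] cycloidal, h=7: full span → s += 7 → s = 7.0000
seg 2 [191.4°–244°] uniform, h=-5: full span → s += -5 → s = 2.0000
seg 3 [244°–308.4°] cycloidal, h=5: θ=269.9° here. β=25.9, B=64.4. 5·(0.4022 − sin(2π·0.4022)/(2π)) = 1.5520 → s = 3.5520
velocity in seg [244°–308.4°] (cycloidal), θ in radians: β = 25.9° = 0.4520 rad, B = 64.4° = 1.1240 rad; ds/dθ = (h/B)(1 − cos(2πβ/B)) = (5/1.1240)(1 − cos(2π·0.4022)) = 8.082664 mm/rad

s = 3.5520, ds/dθ = 8.0827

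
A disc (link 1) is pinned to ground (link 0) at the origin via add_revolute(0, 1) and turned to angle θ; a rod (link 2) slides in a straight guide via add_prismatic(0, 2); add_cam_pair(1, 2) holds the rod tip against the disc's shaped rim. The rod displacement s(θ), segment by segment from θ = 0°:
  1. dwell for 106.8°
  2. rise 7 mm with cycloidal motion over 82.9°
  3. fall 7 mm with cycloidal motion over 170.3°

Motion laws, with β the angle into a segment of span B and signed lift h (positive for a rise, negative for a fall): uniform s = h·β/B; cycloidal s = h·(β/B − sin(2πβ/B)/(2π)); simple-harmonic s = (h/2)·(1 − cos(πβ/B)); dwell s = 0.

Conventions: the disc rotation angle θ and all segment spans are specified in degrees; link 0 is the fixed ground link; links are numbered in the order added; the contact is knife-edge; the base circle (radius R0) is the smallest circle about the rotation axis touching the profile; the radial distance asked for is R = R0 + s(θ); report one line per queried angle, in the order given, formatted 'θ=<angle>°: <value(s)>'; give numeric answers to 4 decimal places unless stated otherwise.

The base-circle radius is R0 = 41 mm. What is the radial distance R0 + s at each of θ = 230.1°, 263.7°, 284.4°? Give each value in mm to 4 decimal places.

segment 1 (0° to 106.8°, dwell): s unchanged at 0.0000
segment 2 (106.8° to 189.7°, cycloidal, h = 7) is passed completely: s = 0.0000 + (7) = 7.0000
θ = 230.1° falls in segment 3 (189.7° to 360°, cycloidal, h = -7): β = 230.1 − 189.7 = 40.4°, B = 170.3°; Δs = -7·(0.2372 − sin(2π·0.2372)/(2π)) = -0.5501; s = 7.0000 − 0.5501 = 6.4499
θ = 263.7° falls in segment 3 (189.7° to 360°, cycloidal, h = -7): β = 263.7 − 189.7 = 74°, B = 170.3°; Δs = -7·(0.4345 − sin(2π·0.4345)/(2π)) = -2.5962; s = 7.0000 − 2.5962 = 4.4038
θ = 284.4° falls in segment 3 (189.7° to 360°, cycloidal, h = -7): β = 284.4 − 189.7 = 94.7°, B = 170.3°; Δs = -7·(0.5561 − sin(2π·0.5561)/(2π)) = -4.2770; s = 7.0000 − 4.2770 = 2.7230
θ=230.1°: R = R0 + s = 41 + 6.4499 = 47.4499
θ=263.7°: R = R0 + s = 41 + 4.4038 = 45.4038
θ=284.4°: R = R0 + s = 41 + 2.7230 = 43.7230

θ=230.1°: 47.4499
θ=263.7°: 45.4038
θ=284.4°: 43.7230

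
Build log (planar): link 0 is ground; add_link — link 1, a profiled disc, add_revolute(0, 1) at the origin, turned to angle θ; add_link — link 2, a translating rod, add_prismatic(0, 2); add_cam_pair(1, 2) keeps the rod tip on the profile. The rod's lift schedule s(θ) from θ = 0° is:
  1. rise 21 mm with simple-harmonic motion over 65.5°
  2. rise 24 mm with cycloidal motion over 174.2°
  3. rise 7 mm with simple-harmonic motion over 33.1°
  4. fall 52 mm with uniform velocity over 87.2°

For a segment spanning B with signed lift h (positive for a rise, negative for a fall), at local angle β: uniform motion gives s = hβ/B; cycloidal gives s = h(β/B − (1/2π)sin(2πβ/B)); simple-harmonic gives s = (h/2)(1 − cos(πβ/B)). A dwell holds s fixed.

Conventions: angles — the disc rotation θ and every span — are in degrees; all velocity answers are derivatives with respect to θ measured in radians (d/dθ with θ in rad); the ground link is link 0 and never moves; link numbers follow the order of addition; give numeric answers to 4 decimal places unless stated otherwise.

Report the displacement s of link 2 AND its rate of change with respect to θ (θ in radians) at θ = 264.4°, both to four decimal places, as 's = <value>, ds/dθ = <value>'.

seg 1 [0°–65.5°] simple-harmonic, h=21: full span → s += 21 → s = 21.0000
seg 2 [65.5°–239.7°] cycloidal, h=24: full span → s += 24 → s = 45.0000
seg 3 [239.7°–272.8°] simple-harmonic, h=7: θ=264.4° here. β=24.7, B=33.1. 7/2·(1 − cos(π·0.7462)) = 5.9453 → s = 50.9453
velocity in seg [239.7°–272.8°] (simple-harmonic), θ in radians: β = 24.7° = 0.4311 rad, B = 33.1° = 0.5777 rad; ds/dθ = (πh/(2B)) sin(πβ/B) = (π·7/(2·0.5777)) sin(π·0.7462) = 13.617249 mm/rad

s = 50.9453, ds/dθ = 13.6172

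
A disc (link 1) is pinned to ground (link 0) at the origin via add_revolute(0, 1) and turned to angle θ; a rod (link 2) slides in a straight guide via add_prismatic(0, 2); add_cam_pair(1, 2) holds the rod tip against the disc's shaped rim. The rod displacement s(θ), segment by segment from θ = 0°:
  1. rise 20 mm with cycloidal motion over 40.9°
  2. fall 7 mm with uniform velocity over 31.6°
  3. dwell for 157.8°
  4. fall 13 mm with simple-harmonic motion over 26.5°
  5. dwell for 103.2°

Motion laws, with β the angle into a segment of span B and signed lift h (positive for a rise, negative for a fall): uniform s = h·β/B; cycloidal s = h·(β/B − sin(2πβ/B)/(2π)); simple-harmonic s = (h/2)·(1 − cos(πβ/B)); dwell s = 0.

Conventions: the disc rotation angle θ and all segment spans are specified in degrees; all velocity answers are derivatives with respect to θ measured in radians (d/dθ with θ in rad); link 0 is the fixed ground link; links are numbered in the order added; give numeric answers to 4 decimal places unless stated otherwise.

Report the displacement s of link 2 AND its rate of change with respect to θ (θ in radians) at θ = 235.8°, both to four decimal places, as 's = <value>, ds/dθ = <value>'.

segment 1 (0° to 40.9°, cycloidal, h = 20) is passed completely: s = 0.0000 + (20) = 20.0000
segment 2 (40.9° to 72.5°, uniform, h = -7) is passed completely: s = 20.0000 + (-7) = 13.0000
segment 3 (72.5° to 230.3°, dwell): s unchanged at 13.0000
θ = 235.8° falls in segment 4 (230.3° to 256.8°, simple-harmonic, h = -13): β = 235.8 − 230.3 = 5.5°, B = 26.5°; Δs = -13/2·(1 − cos(π·0.2075)) = -1.3334; s = 13.0000 − 1.3334 = 11.6666
velocity in seg [230.3°–256.8°] (simple-harmonic), θ in radians: β = 5.5° = 0.0960 rad, B = 26.5° = 0.4625 rad; ds/dθ = (πh/(2B)) sin(πβ/B) = (π·(-13)/(2·0.4625)) sin(π·0.2075) = -26.790799 mm/rad

s = 11.6666, ds/dθ = -26.7908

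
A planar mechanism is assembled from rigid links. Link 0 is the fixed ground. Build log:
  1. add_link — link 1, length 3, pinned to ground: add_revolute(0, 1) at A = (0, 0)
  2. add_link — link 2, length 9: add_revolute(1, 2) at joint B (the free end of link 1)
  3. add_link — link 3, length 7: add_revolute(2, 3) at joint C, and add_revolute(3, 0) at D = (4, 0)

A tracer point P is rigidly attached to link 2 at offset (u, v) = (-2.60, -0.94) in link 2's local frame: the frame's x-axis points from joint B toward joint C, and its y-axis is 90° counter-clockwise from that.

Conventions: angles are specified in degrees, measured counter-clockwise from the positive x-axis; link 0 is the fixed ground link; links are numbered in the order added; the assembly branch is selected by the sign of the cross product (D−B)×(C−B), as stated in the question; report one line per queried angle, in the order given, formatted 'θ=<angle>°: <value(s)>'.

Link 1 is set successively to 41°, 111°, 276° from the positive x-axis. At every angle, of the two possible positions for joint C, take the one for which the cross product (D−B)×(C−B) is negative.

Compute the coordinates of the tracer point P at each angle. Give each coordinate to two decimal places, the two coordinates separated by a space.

A=(0,0), D=(4.00,0)
θ=41°: B = A + 3.00·(cos41°, sin41°) = (2.2641, 1.9682)
θ=41°: |BD| = 2.6243
θ=41°: circle(B,9.00) ∩ circle(D,7.00): a=7.4090, h=5.1095
θ=41°:   candidates: C₊=(10.9969,-0.2087) cross=13.409; C₋=(3.3329,-6.9681) cross=-13.409
θ=41°:   branch - wants cross < 0 → take C=(3.3329,-6.9681) (cross=-13.409)
θ=41°: ex = (C−B)/|BC| = (0.1188,-0.9929); ey = (0.9929,0.1188)
θ=41°: P = B + -2.60·ex + -0.94·ey = (1.0220,4.4382)
θ=111°: B = A + 3.00·(cos111°, sin111°) = (-1.0751, 2.8007)
θ=111°: |BD| = 5.7966
θ=111°: circle(B,9.00) ∩ circle(D,7.00): a=5.6585, h=6.9986
θ=111°:   candidates: C₊=(7.2606,6.1942) cross=40.568; C₋=(0.4976,-6.0608) cross=-40.568
θ=111°:   branch - wants cross < 0 → take C=(0.4976,-6.0608) (cross=-40.568)
θ=111°: ex = (C−B)/|BC| = (0.1747,-0.9846); ey = (0.9846,0.1747)
θ=111°: P = B + -2.60·ex + -0.94·ey = (-2.4550,5.1965)
θ=276°: B = A + 3.00·(cos276°, sin276°) = (0.3136, -2.9836)
θ=276°: |BD| = 4.7425
θ=276°: circle(B,9.00) ∩ circle(D,7.00): a=5.7450, h=6.9278
θ=276°:   candidates: C₊=(0.4209,6.0158) cross=32.855; C₋=(9.1376,-4.7544) cross=-32.855
θ=276°:   branch - wants cross < 0 → take C=(9.1376,-4.7544) (cross=-32.855)
θ=276°: ex = (C−B)/|BC| = (0.9805,-0.1968); ey = (0.1968,0.9805)
θ=276°: P = B + -2.60·ex + -0.94·ey = (-2.4205,-3.3936)

θ=41°: 1.02 4.44
θ=111°: -2.45 5.20
θ=276°: -2.42 -3.39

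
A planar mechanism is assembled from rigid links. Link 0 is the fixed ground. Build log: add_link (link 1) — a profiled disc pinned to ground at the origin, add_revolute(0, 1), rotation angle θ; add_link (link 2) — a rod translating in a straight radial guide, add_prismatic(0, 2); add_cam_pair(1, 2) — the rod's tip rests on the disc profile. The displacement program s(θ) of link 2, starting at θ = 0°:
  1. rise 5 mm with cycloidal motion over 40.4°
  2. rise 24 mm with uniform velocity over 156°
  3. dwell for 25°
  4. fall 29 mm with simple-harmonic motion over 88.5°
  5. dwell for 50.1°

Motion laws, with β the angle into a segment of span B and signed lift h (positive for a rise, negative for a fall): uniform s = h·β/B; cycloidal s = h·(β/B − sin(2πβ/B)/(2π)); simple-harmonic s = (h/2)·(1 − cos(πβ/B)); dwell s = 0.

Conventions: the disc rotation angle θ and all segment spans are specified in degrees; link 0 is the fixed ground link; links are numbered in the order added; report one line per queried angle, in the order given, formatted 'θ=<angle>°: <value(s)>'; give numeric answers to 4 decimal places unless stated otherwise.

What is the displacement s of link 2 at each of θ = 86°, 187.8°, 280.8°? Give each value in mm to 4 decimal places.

seg 1 [0°–40.4°] cycloidal, h=5: full span → s += 5 → s = 5.0000
seg 2 [40.4°–196.4°] uniform, h=24: θ=86° here. β=45.6, B=156. 24·45.6/156 = 7.0154 → s = 12.0154
seg 2 [40.4°–196.4°] uniform, h=24: θ=187.8° here. β=147.4, B=156. 24·147.4/156 = 22.6769 → s = 27.6769
seg 2 [40.4°–196.4°] uniform, h=24: full span → s += 24 → s = 29.0000
seg 3 [196.4°–221.4°] dwell: s stays 29.0000
seg 4 [221.4°–309.9°] simple-harmonic, h=-29: θ=280.8° here. β=59.4, B=88.5. -29/2·(1 − cos(π·0.6712)) = -21.9276 → s = 7.0724

θ=86°: 12.0154
θ=187.8°: 27.6769
θ=280.8°: 7.0724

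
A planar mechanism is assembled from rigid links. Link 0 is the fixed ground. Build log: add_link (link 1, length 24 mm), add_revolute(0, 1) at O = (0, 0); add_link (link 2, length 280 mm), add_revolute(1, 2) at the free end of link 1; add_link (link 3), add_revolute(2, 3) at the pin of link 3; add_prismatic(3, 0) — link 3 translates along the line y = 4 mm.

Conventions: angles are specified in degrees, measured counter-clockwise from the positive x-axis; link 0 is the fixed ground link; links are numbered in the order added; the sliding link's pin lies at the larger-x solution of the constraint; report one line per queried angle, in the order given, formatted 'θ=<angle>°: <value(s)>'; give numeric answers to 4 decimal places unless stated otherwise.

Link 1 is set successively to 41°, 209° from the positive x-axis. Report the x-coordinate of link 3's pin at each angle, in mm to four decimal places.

geometry: r = 24 mm, L = 280 mm, e = 4 mm
θ=41°: crank pin P = (r cos θ, r sin θ) = (18.113030, 15.745417)
θ=41°: h = r sin θ − e = 15.745417 − 4 = 11.745417
θ=41°: x = r cos θ + √(L² − h²) = 18.113030 + 279.753544 = 297.866574
θ=209°: crank pin P = (r cos θ, r sin θ) = (-20.990873, -11.635431)
θ=209°: h = r sin θ − e = -11.635431 − 4 = -15.635431
θ=209°: x = r cos θ + √(L² − h²) = -20.990873 + 279.563111 = 258.572239

θ=41°: 297.8666
θ=209°: 258.5722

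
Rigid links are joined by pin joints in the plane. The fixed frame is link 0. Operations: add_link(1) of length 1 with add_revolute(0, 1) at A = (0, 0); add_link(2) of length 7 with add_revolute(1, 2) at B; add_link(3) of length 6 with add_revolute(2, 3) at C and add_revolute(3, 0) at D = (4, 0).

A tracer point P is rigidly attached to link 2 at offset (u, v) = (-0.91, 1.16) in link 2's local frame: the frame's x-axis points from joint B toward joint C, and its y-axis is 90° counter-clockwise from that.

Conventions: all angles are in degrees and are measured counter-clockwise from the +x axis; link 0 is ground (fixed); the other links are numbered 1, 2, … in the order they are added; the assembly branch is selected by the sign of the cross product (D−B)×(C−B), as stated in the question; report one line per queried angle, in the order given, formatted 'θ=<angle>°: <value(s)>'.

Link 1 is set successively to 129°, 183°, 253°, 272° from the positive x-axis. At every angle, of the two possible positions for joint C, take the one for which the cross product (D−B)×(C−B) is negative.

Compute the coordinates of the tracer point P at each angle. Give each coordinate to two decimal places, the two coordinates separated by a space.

A=(0,0), D=(4.00,0)
θ=129°: B = A + 1.00·(cos129°, sin129°) = (-0.6293, 0.7771)
θ=129°: |BD| = 4.6941
θ=129°: circle(B,7.00) ∩ circle(D,6.00): a=3.7318, h=5.9223
θ=129°:   candidates: C₊=(4.0314,5.9999) cross=27.800; C₋=(2.0705,-5.6813) cross=-27.800
θ=129°:   branch - wants cross < 0 → take C=(2.0705,-5.6813) (cross=-27.800)
θ=129°: ex = (C−B)/|BC| = (0.3857,-0.9226); ey = (0.9226,0.3857)
θ=129°: P = B + -0.91·ex + 1.16·ey = (0.0900,2.0641)
θ=183°: B = A + 1.00·(cos183°, sin183°) = (-0.9986, -0.0523)
θ=183°: |BD| = 4.9989
θ=183°: circle(B,7.00) ∩ circle(D,6.00): a=3.7997, h=5.8789
θ=183°:   candidates: C₊=(2.7393,5.8661) cross=29.388; C₋=(2.8624,-5.8912) cross=-29.388
θ=183°:   branch - wants cross < 0 → take C=(2.8624,-5.8912) (cross=-29.388)
θ=183°: ex = (C−B)/|BC| = (0.5516,-0.8341); ey = (0.8341,0.5516)
θ=183°: P = B + -0.91·ex + 1.16·ey = (-0.5330,1.3465)
θ=253°: B = A + 1.00·(cos253°, sin253°) = (-0.2924, -0.9563)
θ=253°: |BD| = 4.3976
θ=253°: circle(B,7.00) ∩ circle(D,6.00): a=3.6769, h=5.9566
θ=253°:   candidates: C₊=(2.0012,5.6573) cross=26.195; C₋=(4.5918,-5.9707) cross=-26.195
θ=253°:   branch - wants cross < 0 → take C=(4.5918,-5.9707) (cross=-26.195)
θ=253°: ex = (C−B)/|BC| = (0.6977,-0.7163); ey = (0.7163,0.6977)
θ=253°: P = B + -0.91·ex + 1.16·ey = (-0.0964,0.5050)
θ=272°: B = A + 1.00·(cos272°, sin272°) = (0.0349, -0.9994)
θ=272°: |BD| = 4.0891
θ=272°: circle(B,7.00) ∩ circle(D,6.00): a=3.6341, h=5.9827
θ=272°:   candidates: C₊=(2.0966,5.6901) cross=24.464; C₋=(5.0210,-5.9125) cross=-24.464
θ=272°:   branch - wants cross < 0 → take C=(5.0210,-5.9125) (cross=-24.464)
θ=272°: ex = (C−B)/|BC| = (0.7123,-0.7019); ey = (0.7019,0.7123)
θ=272°: P = B + -0.91·ex + 1.16·ey = (0.2009,0.4656)

θ=129°: 0.09 2.06
θ=183°: -0.53 1.35
θ=253°: -0.10 0.50
θ=272°: 0.20 0.47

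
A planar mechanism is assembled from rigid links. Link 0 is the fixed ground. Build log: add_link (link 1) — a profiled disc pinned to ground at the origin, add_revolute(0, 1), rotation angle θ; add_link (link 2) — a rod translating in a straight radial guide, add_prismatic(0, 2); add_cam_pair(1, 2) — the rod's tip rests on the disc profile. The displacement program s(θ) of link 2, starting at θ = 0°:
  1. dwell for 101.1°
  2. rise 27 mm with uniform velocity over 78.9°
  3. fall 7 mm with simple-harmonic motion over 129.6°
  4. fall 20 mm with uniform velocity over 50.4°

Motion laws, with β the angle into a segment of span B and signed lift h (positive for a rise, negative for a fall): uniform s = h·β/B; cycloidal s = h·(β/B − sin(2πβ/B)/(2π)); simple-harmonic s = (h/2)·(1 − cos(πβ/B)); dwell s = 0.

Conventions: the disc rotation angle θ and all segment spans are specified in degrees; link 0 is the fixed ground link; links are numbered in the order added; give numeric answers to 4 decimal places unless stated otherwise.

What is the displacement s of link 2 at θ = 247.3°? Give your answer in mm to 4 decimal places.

seg 1 [0°–101.1°] dwell: s stays 0.0000
seg 2 [101.1°–180°] uniform, h=27: full span → s += 27 → s = 27.0000
seg 3 [180°–309.6°] simple-harmonic, h=-7: θ=247.3° here. β=67.3, B=129.6. -7/2·(1 − cos(π·0.5193)) = -3.7120 → s = 23.2880

23.2880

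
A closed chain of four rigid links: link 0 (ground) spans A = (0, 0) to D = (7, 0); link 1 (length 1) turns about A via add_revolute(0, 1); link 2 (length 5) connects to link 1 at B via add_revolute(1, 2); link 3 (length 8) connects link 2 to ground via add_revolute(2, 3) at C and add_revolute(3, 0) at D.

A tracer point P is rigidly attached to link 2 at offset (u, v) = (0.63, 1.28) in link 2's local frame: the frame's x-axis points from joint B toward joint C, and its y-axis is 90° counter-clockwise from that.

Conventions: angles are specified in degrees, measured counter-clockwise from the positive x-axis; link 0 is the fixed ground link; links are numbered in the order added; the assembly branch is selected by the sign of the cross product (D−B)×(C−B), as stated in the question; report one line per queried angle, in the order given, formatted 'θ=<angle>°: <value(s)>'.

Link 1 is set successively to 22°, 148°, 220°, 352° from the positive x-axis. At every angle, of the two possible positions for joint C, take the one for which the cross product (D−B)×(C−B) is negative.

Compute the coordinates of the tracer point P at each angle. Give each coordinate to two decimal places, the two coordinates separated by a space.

A=(0,0), D=(7.00,0)
θ=22°: B = A + 1.00·(cos22°, sin22°) = (0.9272, 0.3746)
θ=22°: |BD| = 6.0844
θ=22°: circle(B,5.00) ∩ circle(D,8.00): a=-0.1628, h=4.9974
θ=22°:   candidates: C₊=(1.0724,5.3725) cross=30.406; C₋=(0.4571,-4.6032) cross=-30.406
θ=22°:   branch - wants cross < 0 → take C=(0.4571,-4.6032) (cross=-30.406)
θ=22°: ex = (C−B)/|BC| = (-0.0940,-0.9956); ey = (0.9956,-0.0940)
θ=22°: P = B + 0.63·ex + 1.28·ey = (2.1423,-0.3730)
θ=148°: B = A + 1.00·(cos148°, sin148°) = (-0.8480, 0.5299)
θ=148°: |BD| = 7.8659
θ=148°: circle(B,5.00) ∩ circle(D,8.00): a=1.4539, h=4.7839
θ=148°:   candidates: C₊=(0.9248,5.2050) cross=37.630; C₋=(0.2803,-4.3411) cross=-37.630
θ=148°:   branch - wants cross < 0 → take C=(0.2803,-4.3411) (cross=-37.630)
θ=148°: ex = (C−B)/|BC| = (0.2257,-0.9742); ey = (0.9742,0.2257)
θ=148°: P = B + 0.63·ex + 1.28·ey = (0.5411,0.2050)
θ=220°: B = A + 1.00·(cos220°, sin220°) = (-0.7660, -0.6428)
θ=220°: |BD| = 7.7926
θ=220°: circle(B,5.00) ∩ circle(D,8.00): a=1.3939, h=4.8018
θ=220°:   candidates: C₊=(0.2270,4.2576) cross=37.418; C₋=(1.0192,-5.3132) cross=-37.418
θ=220°:   branch - wants cross < 0 → take C=(1.0192,-5.3132) (cross=-37.418)
θ=220°: ex = (C−B)/|BC| = (0.3571,-0.9341); ey = (0.9341,0.3571)
θ=220°: P = B + 0.63·ex + 1.28·ey = (0.6545,-0.7742)
θ=352°: B = A + 1.00·(cos352°, sin352°) = (0.9903, -0.1392)
θ=352°: |BD| = 6.0113
θ=352°: circle(B,5.00) ∩ circle(D,8.00): a=-0.2382, h=4.9943
θ=352°:   candidates: C₊=(0.6365,4.8483) cross=30.023; C₋=(0.8678,-5.1377) cross=-30.023
θ=352°:   branch - wants cross < 0 → take C=(0.8678,-5.1377) (cross=-30.023)
θ=352°: ex = (C−B)/|BC| = (-0.0245,-0.9997); ey = (0.9997,-0.0245)
θ=352°: P = B + 0.63·ex + 1.28·ey = (2.2544,-0.8003)

θ=22°: 2.14 -0.37
θ=148°: 0.54 0.21
θ=220°: 0.65 -0.77
θ=352°: 2.25 -0.80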